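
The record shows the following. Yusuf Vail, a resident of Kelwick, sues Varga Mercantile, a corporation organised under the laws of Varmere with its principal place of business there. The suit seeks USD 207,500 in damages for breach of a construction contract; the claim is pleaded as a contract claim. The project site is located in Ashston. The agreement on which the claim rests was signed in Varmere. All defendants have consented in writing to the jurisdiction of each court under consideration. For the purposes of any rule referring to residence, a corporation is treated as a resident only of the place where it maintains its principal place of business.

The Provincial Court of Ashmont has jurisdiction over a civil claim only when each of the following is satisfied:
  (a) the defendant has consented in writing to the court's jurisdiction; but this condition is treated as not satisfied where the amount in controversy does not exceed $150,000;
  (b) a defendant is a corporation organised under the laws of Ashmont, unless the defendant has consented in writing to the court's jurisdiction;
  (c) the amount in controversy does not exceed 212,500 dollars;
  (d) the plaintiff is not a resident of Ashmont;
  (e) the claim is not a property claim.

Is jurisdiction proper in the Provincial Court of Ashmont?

The Provincial Court of Ashmont:
  (a) Every defendant has filed written consent. The carve-out does not apply: the amount in controversy is 207,500 dollars, above the USD 150,000 ceiling. Condition met.
  (b) The corporate defendant(s) are organised in Varmere, not Ashmont. However, every defendant has filed written consent, so the 'unless' proviso supplies this condition. Met.
  (c) The amount in controversy is USD 207,500, within the USD 212,500 ceiling. Met.
  (d) The plaintiff resides in Kelwick, which is not Ashmont. Condition met.
  (e) The claim is a contract claim, not a property claim. Satisfied.
  → Jurisdiction lies.

Yes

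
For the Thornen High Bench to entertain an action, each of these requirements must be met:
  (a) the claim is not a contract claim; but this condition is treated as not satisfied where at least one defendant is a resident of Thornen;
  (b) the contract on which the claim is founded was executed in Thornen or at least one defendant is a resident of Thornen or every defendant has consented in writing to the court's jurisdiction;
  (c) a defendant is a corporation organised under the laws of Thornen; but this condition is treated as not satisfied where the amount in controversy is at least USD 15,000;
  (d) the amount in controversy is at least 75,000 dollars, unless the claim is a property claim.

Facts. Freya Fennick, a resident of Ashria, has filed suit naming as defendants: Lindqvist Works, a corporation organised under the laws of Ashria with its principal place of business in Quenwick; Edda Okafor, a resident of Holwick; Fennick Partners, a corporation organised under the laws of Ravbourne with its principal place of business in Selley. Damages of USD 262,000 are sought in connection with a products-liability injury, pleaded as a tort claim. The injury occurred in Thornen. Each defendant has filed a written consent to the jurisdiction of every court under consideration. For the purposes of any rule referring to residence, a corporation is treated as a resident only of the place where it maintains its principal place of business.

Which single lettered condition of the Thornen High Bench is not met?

The Thornen High Bench:
  (a) The claim is a tort claim, not a contract claim. The carve-out does not apply: no defendant resides in Thornen (they reside in Quenwick, Holwick, Selley). Satisfied.
  (b) Every defendant has filed written consent, so this disjunct is met. Satisfied.
  (c) The corporate defendant(s) are organised in Ashria, Ravbourne, not Thornen. Condition not met.
  (d) The amount in controversy is 262,000 dollars, which meets the $75,000 floor. Condition met.
Only condition (c) fails.

(c)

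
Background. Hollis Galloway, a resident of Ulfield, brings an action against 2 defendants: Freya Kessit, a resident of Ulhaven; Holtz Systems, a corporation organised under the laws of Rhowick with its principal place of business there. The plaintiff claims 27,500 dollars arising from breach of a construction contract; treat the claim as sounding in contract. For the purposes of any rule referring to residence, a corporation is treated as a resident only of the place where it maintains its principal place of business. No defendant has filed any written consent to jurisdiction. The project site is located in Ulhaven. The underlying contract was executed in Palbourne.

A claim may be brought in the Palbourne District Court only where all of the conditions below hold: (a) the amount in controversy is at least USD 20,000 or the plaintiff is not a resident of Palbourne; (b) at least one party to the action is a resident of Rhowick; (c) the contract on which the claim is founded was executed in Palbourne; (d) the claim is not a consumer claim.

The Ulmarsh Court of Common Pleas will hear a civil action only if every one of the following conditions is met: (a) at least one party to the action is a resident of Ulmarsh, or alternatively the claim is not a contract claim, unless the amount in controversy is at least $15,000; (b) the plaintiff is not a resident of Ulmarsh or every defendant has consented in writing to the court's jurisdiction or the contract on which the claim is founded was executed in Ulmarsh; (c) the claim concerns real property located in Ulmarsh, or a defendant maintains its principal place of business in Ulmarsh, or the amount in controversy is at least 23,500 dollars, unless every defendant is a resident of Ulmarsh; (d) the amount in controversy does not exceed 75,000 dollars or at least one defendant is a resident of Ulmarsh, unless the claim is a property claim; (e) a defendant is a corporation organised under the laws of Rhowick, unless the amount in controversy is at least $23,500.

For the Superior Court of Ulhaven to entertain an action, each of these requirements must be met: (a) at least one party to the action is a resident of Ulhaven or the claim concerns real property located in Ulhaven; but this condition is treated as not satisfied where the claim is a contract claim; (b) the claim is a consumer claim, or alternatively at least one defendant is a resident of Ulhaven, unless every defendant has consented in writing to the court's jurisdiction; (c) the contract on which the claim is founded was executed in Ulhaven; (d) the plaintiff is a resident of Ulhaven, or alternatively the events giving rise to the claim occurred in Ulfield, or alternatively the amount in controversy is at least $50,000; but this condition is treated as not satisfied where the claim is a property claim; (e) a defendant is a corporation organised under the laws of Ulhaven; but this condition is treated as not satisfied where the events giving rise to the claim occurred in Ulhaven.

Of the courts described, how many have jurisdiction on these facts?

The Palbourne District Court:
  (a) The amount in controversy is 27,500 dollars, which meets the $20,000 floor, which satisfies one of the alternatives. Condition met.
  (b) Holtz Systems resides in Rhowick. Condition met.
  (c) The contract was executed in Palbourne. Met.
  (d) The claim is a contract claim, not a consumer claim. Satisfied.
  → The court has jurisdiction.
The Ulmarsh Court of Common Pleas:
  (a) No party resides in Ulmarsh; the claim is a contract claim — no alternative holds. However, the amount in controversy is USD 27,500, which meets the $15,000 floor, so the 'unless' proviso supplies this condition. Condition met.
  (b) The plaintiff resides in Ulfield, which is not Ulmarsh, so one alternative holds. Satisfied.
  (c) The amount in controversy is $27,500, which meets the $23,500 floor, so this disjunct is met. Condition met.
  (d) The amount in controversy is USD 27,500, within the 75,000 dollars ceiling — that alternative is enough. Satisfied.
  (e) Holtz Systems is organised under the laws of Rhowick. Met.
  → Jurisdiction lies.
The Superior Court of Ulhaven:
  (a) Freya Kessit resides in Ulhaven, so this disjunct is met. However, the claim is a contract claim, which falls within the stated exception and so defeats the condition. Fails.
  (b) Freya Kessit resides in Ulhaven — that alternative is enough. Satisfied.
  (c) The contract was executed in Palbourne, not Ulhaven. Not met.
  (d) The plaintiff resides in Ulfield, not Ulhaven; the operative events occurred in Ulhaven, not Ulfield; the amount in controversy is $27,500, below the 50,000 dollars floor — none of the alternatives is met. Not met.
  (e) The corporate defendant(s) are organised in Rhowick, not Ulhaven. Condition not met.
  → No jurisdiction.
Courts with jurisdiction: the Palbourne District Court, the Ulmarsh Court of Common Pleas — 2 in total.

2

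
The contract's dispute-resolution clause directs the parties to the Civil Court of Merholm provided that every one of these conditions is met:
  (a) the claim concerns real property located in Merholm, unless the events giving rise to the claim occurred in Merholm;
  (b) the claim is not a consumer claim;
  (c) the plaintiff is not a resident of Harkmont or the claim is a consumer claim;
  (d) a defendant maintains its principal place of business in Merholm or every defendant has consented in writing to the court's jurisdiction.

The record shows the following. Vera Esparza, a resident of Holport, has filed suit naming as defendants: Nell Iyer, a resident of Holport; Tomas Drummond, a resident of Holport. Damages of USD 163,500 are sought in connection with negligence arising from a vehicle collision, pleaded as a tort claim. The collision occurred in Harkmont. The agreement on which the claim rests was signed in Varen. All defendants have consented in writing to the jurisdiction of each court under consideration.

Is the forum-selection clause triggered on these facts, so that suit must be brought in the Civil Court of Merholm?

The Civil Court of Merholm:
  (a) The claim does not concern real property. Nor does the 'unless' clause help: the operative events occurred in Harkmont, not Merholm. Condition not met.
  (b) The claim is a tort claim, not a consumer claim. Satisfied.
  (c) The plaintiff resides in Holport, which is not Harkmont, so one alternative holds. Met.
  (d) Every defendant has filed written consent — that alternative is enough. Satisfied.
  → Forum clause is not triggered.

No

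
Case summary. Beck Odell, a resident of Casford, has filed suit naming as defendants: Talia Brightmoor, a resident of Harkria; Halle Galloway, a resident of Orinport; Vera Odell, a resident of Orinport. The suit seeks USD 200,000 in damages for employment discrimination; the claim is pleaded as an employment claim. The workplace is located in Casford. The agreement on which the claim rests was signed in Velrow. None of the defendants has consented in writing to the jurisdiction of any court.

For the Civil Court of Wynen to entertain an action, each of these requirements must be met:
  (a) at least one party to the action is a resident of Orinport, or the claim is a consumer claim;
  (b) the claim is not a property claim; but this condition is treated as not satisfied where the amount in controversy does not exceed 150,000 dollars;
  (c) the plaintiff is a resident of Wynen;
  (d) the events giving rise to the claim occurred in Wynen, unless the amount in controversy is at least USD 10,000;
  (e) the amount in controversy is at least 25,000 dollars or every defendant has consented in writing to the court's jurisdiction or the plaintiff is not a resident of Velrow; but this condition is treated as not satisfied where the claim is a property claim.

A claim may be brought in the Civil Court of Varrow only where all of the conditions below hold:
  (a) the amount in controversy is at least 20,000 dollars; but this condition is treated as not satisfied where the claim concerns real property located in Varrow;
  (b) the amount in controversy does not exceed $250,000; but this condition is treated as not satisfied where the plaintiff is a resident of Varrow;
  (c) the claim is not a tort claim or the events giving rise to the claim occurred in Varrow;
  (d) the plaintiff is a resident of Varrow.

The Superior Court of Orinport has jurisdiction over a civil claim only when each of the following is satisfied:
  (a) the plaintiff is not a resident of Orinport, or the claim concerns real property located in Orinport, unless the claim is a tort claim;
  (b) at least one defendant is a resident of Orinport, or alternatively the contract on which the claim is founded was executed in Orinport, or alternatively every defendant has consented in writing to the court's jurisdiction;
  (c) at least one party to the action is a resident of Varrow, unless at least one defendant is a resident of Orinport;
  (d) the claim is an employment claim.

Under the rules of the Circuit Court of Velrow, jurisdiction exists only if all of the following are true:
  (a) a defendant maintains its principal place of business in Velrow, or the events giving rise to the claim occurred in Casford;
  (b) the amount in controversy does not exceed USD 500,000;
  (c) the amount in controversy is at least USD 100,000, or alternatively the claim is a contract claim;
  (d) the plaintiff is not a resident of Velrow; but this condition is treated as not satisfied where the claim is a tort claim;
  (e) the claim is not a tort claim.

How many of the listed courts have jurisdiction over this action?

2

The Civil Court of Wynen:
  (a) Halle Galloway resides in Orinport, so this disjunct is met. Condition met.
  (b) The claim is an employment claim, not a property claim. The carve-out does not apply: the amount in controversy is $200,000, above the USD 150,000 ceiling. Condition met.
  (c) The plaintiff resides in Casford, not Wynen. Fails.
  (d) The operative events occurred in Casford, not Wynen. The proviso rescues it, though: the amount in controversy is 200,000 dollars, which meets the $10,000 floor. Met.
  (e) The amount in controversy is $200,000, which meets the $25,000 floor — that alternative is enough. The exception is not triggered, since the claim is an employment claim, not a property claim. Condition met.
  → At least one condition fails; no jurisdiction.
The Civil Court of Varrow:
  (a) The amount in controversy is 200,000 dollars, which meets the $20,000 floor. The exception is not triggered, since the claim does not concern real property. Satisfied.
  (b) The amount in controversy is USD 200,000, within the $250,000 ceiling. The carve-out does not apply: the plaintiff resides in Casford, not Varrow. Met.
  (c) The claim is an employment claim, not a tort claim, which satisfies one of the alternatives. Met.
  (d) The plaintiff resides in Casford, not Varrow. Fails.
  → No jurisdiction.
The Superior Court of Orinport:
  (a) The plaintiff resides in Casford, which is not Orinport, so this disjunct is met. Condition met.
  (b) Halle Galloway resides in Orinport — that alternative is enough. Met.
  (c) No party resides in Varrow. But Halle Galloway resides in Orinport, and the 'unless' clause therefore excuses the requirement. Met.
  (d) The claim is an employment claim. Satisfied.
  → The court has jurisdiction.
The Circuit Court of Velrow:
  (a) The operative events occurred in Casford, which satisfies one of the alternatives. Satisfied.
  (b) The amount in controversy is $200,000, within the $500,000 ceiling. Satisfied.
  (c) The amount in controversy is $200,000, which meets the USD 100,000 floor, which satisfies one of the alternatives. Met.
  (d) The plaintiff resides in Casford, which is not Velrow. The exception is not triggered, since the claim is an employment claim, not a tort claim. Condition met.
  (e) The claim is an employment claim, not a tort claim. Condition met.
  → Every requirement is satisfied — jurisdiction.
Courts with jurisdiction: the Superior Court of Orinport, the Circuit Court of Velrow — 2 in total.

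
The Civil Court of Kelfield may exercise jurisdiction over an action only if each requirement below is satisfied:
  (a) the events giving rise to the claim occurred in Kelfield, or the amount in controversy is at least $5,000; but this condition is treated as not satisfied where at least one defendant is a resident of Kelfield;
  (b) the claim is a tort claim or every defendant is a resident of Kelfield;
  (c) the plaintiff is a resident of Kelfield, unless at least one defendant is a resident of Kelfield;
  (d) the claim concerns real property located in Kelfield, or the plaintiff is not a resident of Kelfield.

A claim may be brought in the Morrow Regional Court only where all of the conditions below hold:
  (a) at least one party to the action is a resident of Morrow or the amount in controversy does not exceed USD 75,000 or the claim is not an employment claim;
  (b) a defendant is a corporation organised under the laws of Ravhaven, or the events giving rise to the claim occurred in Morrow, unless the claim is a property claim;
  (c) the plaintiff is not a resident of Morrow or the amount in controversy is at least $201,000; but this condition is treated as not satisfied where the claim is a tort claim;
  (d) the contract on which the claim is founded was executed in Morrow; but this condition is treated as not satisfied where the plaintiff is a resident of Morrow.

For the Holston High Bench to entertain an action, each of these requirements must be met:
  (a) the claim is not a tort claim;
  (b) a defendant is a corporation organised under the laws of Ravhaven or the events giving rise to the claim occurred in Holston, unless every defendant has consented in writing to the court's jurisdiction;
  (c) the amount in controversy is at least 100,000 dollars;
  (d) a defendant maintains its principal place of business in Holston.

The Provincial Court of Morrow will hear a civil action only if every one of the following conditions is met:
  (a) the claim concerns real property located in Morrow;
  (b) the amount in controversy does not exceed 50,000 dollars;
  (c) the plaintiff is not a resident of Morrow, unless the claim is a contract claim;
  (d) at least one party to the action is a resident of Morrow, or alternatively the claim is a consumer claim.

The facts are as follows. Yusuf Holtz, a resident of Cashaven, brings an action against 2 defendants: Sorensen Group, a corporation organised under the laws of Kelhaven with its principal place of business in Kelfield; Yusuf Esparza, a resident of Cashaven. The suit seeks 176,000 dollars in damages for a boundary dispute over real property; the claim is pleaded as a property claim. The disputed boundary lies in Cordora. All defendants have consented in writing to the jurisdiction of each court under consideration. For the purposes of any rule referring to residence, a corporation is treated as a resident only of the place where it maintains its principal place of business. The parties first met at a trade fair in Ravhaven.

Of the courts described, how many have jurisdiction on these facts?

0

The Civil Court of Kelfield:
  (a) The amount in controversy is 176,000 dollars, which meets the $5,000 floor, which satisfies one of the alternatives. But the carve-out bites: Sorensen Group resides in Kelfield. Not satisfied.
  (b) The claim is a property claim, not a tort claim; the defendants reside as follows — Sorensen Group in Kelfield, Yusuf Esparza in Cashaven — not all in Kelfield — every alternative fails. Condition not met.
  (c) The plaintiff resides in Cashaven, not Kelfield. However, Sorensen Group resides in Kelfield, so the 'unless' proviso supplies this condition. Met.
  (d) The plaintiff resides in Cashaven, which is not Kelfield, so one alternative holds. Met.
  → The court lacks jurisdiction.
The Morrow Regional Court:
  (a) The claim is a property claim, not an employment claim — that alternative is enough. Met.
  (b) The corporate defendant(s) are organised in Kelhaven, not Ravhaven; the operative events occurred in Cordora, not Morrow — no alternative holds. The proviso rescues it, though: the claim is a property claim. Met.
  (c) The plaintiff resides in Cashaven, which is not Morrow — that alternative is enough. And the carve-out is inapplicable — the claim is a property claim, not a tort claim. Satisfied.
  (d) No contract (and hence no place of execution) is alleged. Fails.
  → Not every requirement is met — no jurisdiction.
The Holston High Bench:
  (a) The claim is a property claim, not a tort claim. Satisfied.
  (b) The corporate defendant(s) are organised in Kelhaven, not Ravhaven; the operative events occurred in Cordora, not Holston — no alternative holds. But every defendant has filed written consent, and the 'unless' clause therefore excuses the requirement. Satisfied.
  (c) The amount in controversy is USD 176,000, which meets the 100,000 dollars floor. Met.
  (d) The corporate defendant(s) have their principal place of business in Kelfield, not Holston. Not satisfied.
  → The court lacks jurisdiction.
The Provincial Court of Morrow:
  (a) The property lies in Cordora, not Morrow. Not satisfied.
  (b) The amount in controversy is 176,000 dollars, above the $50,000 ceiling. Not satisfied.
  (c) The plaintiff resides in Cashaven, which is not Morrow. Condition met.
  (d) No party resides in Morrow; the claim is a property claim, not a consumer claim — every alternative fails. Not met.
  → At least one condition fails; no jurisdiction.
No court satisfies all of its conditions.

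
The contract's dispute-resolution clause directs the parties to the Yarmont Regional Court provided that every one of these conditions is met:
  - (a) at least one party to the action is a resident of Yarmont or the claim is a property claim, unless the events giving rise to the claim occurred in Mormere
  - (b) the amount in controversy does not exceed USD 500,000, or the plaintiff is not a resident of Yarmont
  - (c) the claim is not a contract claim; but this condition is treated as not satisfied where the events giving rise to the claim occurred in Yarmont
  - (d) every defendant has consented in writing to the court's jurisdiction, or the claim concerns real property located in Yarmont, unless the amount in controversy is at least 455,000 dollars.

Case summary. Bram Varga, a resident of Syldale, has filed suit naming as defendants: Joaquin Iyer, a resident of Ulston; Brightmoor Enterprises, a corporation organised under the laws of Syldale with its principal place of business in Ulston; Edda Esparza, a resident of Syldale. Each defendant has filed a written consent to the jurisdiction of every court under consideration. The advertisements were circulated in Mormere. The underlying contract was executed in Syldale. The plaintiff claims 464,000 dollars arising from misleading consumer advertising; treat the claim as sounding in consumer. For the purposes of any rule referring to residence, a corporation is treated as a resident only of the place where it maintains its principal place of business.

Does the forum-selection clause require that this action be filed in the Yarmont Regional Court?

The Yarmont Regional Court:
  (a) No party resides in Yarmont; the claim is a consumer claim, not a property claim — none of the alternatives is met. But the operative events occurred in Mormere, and the 'unless' clause therefore excuses the requirement. Condition met.
  (b) The amount in controversy is $464,000, within the USD 500,000 ceiling, so this disjunct is met. Met.
  (c) The claim is a consumer claim, not a contract claim. The exception is not triggered, since the operative events occurred in Mormere, not Yarmont. Satisfied.
  (d) Every defendant has filed written consent, which satisfies one of the alternatives. Satisfied.
  → The clause applies.

Yes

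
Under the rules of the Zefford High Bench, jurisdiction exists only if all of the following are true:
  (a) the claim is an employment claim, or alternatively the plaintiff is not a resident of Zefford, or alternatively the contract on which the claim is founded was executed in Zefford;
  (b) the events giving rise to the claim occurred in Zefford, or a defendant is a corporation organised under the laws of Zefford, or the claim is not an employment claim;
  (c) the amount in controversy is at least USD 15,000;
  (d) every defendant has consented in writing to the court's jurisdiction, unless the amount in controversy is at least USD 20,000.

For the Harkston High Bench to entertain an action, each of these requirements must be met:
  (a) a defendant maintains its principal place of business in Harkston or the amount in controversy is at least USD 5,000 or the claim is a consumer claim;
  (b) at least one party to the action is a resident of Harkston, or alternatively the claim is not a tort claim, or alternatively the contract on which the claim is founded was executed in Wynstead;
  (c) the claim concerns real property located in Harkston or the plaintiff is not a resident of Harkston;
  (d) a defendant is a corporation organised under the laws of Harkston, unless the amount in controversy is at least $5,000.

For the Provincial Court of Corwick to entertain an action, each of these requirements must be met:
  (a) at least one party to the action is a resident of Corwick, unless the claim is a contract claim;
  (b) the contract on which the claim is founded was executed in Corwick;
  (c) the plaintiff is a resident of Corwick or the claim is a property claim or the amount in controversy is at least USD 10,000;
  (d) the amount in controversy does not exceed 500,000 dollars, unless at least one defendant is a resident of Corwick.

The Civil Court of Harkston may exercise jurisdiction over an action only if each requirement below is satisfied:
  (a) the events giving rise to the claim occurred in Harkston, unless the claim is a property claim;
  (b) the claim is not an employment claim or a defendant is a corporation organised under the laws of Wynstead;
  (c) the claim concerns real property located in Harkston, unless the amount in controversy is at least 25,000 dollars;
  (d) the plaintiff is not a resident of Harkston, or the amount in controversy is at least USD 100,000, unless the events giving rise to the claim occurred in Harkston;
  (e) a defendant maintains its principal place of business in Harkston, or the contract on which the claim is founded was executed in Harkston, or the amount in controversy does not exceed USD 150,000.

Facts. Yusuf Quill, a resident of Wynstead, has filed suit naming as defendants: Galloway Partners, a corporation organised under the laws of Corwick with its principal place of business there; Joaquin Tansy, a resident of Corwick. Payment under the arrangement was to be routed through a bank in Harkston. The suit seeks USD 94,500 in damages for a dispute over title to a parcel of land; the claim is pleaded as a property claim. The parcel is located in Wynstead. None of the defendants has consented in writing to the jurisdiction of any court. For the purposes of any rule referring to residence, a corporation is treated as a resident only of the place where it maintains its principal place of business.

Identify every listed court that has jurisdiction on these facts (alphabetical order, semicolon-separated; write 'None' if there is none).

the Civil Court of Harkston; the Harkston High Bench; the Zefford High Bench

The Zefford High Bench:
  (a) The plaintiff resides in Wynstead, which is not Zefford, which satisfies one of the alternatives. Met.
  (b) The claim is a property claim, not an employment claim, so one alternative holds. Condition met.
  (c) The amount in controversy is $94,500, which meets the $15,000 floor. Met.
  (d) No such written consent has been filed. But the amount in controversy is 94,500 dollars, which meets the USD 20,000 floor, and the 'unless' clause therefore excuses the requirement. Satisfied.
  → All conditions met; jurisdiction exists.
The Harkston High Bench:
  (a) The amount in controversy is $94,500, which meets the USD 5,000 floor — that alternative is enough. Met.
  (b) The claim is a property claim, not a tort claim, so one alternative holds. Met.
  (c) The plaintiff resides in Wynstead, which is not Harkston — that alternative is enough. Condition met.
  (d) The corporate defendant(s) are organised in Corwick, not Harkston. However, the amount in controversy is USD 94,500, which meets the $5,000 floor, so the 'unless' proviso supplies this condition. Satisfied.
  → Jurisdiction lies.
The Provincial Court of Corwick:
  (a) Galloway Partners resides in Corwick. Satisfied.
  (b) No contract (and hence no place of execution) is alleged. Not met.
  (c) The claim is a property claim, so one alternative holds. Condition met.
  (d) The amount in controversy is 94,500 dollars, within the USD 500,000 ceiling. Satisfied.
  → The court lacks jurisdiction.
The Civil Court of Harkston:
  (a) The operative events occurred in Wynstead, not Harkston. But the claim is a property claim, and the 'unless' clause therefore excuses the requirement. Met.
  (b) The claim is a property claim, not an employment claim — that alternative is enough. Satisfied.
  (c) The property lies in Wynstead, not Harkston. The proviso rescues it, though: the amount in controversy is USD 94,500, which meets the $25,000 floor. Met.
  (d) The plaintiff resides in Wynstead, which is not Harkston, which satisfies one of the alternatives. Met.
  (e) The amount in controversy is USD 94,500, within the USD 150,000 ceiling, so one alternative holds. Condition met.
  → Every requirement is satisfied — jurisdiction.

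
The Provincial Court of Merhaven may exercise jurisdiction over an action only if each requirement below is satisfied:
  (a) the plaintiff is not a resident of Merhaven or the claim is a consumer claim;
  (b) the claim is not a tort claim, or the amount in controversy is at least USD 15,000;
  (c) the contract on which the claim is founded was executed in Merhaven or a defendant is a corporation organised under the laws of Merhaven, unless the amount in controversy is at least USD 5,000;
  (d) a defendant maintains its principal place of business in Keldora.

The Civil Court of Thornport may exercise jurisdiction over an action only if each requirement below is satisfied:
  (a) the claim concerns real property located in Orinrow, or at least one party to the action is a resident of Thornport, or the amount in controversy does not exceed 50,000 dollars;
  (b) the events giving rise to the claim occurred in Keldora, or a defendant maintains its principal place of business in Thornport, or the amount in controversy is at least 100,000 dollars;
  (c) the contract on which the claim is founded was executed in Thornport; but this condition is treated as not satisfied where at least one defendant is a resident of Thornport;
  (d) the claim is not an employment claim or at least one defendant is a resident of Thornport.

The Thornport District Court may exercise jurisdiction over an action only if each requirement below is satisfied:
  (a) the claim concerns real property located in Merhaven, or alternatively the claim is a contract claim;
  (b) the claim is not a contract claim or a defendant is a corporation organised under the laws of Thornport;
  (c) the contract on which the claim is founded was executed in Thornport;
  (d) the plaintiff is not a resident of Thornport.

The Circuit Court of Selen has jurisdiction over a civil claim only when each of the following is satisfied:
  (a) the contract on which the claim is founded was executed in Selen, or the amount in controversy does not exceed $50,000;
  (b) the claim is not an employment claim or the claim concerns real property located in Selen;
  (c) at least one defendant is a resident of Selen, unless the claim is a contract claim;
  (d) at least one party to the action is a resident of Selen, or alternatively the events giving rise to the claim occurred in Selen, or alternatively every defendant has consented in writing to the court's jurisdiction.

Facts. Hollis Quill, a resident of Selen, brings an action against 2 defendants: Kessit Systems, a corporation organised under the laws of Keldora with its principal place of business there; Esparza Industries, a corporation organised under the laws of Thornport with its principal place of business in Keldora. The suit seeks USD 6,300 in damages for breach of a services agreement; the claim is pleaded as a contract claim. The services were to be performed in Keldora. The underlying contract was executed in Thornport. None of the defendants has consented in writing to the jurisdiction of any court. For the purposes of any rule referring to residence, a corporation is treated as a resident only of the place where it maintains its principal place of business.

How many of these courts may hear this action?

4

The Provincial Court of Merhaven:
  (a) The plaintiff resides in Selen, which is not Merhaven, which satisfies one of the alternatives. Satisfied.
  (b) The claim is a contract claim, not a tort claim, so this disjunct is met. Condition met.
  (c) The contract was executed in Thornport, not Merhaven; the corporate defendant(s) are organised in Keldora, Thornport, not Merhaven — no alternative holds. But the amount in controversy is 6,300 dollars, which meets the USD 5,000 floor, and the 'unless' clause therefore excuses the requirement. Satisfied.
  (d) Kessit Systems has its principal place of business in Keldora. Condition met.
  → Jurisdiction lies.
The Civil Court of Thornport:
  (a) The amount in controversy is 6,300 dollars, within the $50,000 ceiling, so this disjunct is met. Met.
  (b) The operative events occurred in Keldora, so one alternative holds. Condition met.
  (c) The contract was executed in Thornport. The exception is not triggered, since no defendant resides in Thornport (they reside in Keldora, Keldora). Satisfied.
  (d) The claim is a contract claim, not an employment claim, so this disjunct is met. Satisfied.
  → All conditions met; jurisdiction exists.
The Thornport District Court:
  (a) The claim is a contract claim, which satisfies one of the alternatives. Satisfied.
  (b) Esparza Industries is organised under the laws of Thornport — that alternative is enough. Condition met.
  (c) The contract was executed in Thornport. Condition met.
  (d) The plaintiff resides in Selen, which is not Thornport. Met.
  → Every requirement is satisfied — jurisdiction.
The Circuit Court of Selen:
  (a) The amount in controversy is USD 6,300, within the USD 50,000 ceiling, so one alternative holds. Met.
  (b) The claim is a contract claim, not an employment claim — that alternative is enough. Condition met.
  (c) No defendant resides in Selen (they reside in Keldora, Keldora). The proviso rescues it, though: the claim is a contract claim. Satisfied.
  (d) Hollis Quill resides in Selen — that alternative is enough. Satisfied.
  → The court has jurisdiction.
Courts with jurisdiction: the Provincial Court of Merhaven, the Civil Court of Thornport, the Thornport District Court, the Circuit Court of Selen — 4 in total.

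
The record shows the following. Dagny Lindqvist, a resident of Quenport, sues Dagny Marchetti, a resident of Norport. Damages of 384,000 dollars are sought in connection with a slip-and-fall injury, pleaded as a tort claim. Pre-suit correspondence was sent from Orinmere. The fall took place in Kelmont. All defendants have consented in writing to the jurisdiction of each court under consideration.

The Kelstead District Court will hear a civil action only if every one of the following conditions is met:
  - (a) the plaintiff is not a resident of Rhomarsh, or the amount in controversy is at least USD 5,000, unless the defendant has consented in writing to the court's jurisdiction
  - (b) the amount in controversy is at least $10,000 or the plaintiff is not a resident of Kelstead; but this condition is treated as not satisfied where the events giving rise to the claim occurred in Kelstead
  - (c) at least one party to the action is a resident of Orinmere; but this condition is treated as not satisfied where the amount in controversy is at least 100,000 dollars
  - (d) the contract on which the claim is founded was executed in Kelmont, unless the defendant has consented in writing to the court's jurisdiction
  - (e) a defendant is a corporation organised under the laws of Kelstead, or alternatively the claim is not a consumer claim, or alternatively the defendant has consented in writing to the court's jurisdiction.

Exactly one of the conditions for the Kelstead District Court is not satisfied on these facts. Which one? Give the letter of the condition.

(c)

The Kelstead District Court:
  (a) The plaintiff resides in Quenport, which is not Rhomarsh — that alternative is enough. Met.
  (b) The amount in controversy is 384,000 dollars, which meets the USD 10,000 floor, so this disjunct is met. The carve-out does not apply: the operative events occurred in Kelmont, not Kelstead. Satisfied.
  (c) No party resides in Orinmere. Not met.
  (d) No contract (and hence no place of execution) is alleged. The proviso rescues it, though: every defendant has filed written consent. Met.
  (e) The claim is a tort claim, not a consumer claim, so this disjunct is met. Satisfied.
Only condition (c) fails.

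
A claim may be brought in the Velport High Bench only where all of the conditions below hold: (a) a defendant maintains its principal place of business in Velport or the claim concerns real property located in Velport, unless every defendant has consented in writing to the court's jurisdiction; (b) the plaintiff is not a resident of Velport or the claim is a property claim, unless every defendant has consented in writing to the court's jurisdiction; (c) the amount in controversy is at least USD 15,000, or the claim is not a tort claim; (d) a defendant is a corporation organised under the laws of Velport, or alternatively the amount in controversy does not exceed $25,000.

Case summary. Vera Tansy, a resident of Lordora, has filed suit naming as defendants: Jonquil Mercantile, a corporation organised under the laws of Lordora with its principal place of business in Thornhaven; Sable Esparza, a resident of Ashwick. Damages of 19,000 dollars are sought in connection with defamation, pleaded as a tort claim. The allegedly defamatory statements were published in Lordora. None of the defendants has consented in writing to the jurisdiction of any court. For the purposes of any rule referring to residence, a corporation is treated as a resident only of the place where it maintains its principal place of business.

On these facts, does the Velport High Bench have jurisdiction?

No

The Velport High Bench:
  (a) The corporate defendant(s) have their principal place of business in Thornhaven, not Velport; the claim does not concern real property — every alternative fails. And no such written consent has been filed, so the proviso does not save it. Condition not met.
  (b) The plaintiff resides in Lordora, which is not Velport, so one alternative holds. Satisfied.
  (c) The amount in controversy is 19,000 dollars, which meets the USD 15,000 floor — that alternative is enough. Satisfied.
  (d) The amount in controversy is $19,000, within the 25,000 dollars ceiling, so this disjunct is met. Condition met.
  → The court lacks jurisdiction.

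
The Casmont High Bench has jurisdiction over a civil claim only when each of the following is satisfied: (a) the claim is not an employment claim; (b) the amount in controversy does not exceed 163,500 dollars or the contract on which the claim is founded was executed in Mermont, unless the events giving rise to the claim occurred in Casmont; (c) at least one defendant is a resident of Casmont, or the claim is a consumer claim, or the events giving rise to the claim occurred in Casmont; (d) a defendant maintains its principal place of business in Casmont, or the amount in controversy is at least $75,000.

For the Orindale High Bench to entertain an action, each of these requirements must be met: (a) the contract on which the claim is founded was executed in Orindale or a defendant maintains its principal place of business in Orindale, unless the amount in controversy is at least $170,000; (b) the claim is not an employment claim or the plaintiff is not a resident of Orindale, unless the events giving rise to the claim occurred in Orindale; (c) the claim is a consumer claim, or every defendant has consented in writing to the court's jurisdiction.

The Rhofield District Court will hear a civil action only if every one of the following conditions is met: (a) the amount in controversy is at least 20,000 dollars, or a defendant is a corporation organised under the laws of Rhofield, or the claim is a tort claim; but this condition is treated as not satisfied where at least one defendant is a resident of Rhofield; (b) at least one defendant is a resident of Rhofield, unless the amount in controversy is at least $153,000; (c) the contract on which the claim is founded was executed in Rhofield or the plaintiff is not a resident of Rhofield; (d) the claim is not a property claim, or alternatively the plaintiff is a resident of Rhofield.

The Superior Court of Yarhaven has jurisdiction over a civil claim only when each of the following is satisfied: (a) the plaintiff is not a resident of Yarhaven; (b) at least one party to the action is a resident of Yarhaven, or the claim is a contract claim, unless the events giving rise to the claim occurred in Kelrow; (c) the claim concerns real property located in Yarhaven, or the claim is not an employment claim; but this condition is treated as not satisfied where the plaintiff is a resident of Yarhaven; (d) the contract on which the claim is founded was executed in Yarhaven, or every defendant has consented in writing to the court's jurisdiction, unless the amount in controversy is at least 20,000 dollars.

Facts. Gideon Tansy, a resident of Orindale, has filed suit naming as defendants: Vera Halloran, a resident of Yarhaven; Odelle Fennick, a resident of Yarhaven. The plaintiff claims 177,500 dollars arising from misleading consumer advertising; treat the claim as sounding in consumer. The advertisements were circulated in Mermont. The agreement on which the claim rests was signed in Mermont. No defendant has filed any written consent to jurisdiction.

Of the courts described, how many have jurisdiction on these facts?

4

The Casmont High Bench:
  (a) The claim is a consumer claim, not an employment claim. Condition met.
  (b) The contract was executed in Mermont — that alternative is enough. Condition met.
  (c) The claim is a consumer claim, which satisfies one of the alternatives. Satisfied.
  (d) The amount in controversy is $177,500, which meets the $75,000 floor, which satisfies one of the alternatives. Met.
  → All conditions met; jurisdiction exists.
The Orindale High Bench:
  (a) The contract was executed in Mermont, not Orindale; no defendant is a corporation — none of the alternatives is met. But the amount in controversy is $177,500, which meets the USD 170,000 floor, and the 'unless' clause therefore excuses the requirement. Met.
  (b) The claim is a consumer claim, not an employment claim — that alternative is enough. Satisfied.
  (c) The claim is a consumer claim — that alternative is enough. Satisfied.
  → Every requirement is satisfied — jurisdiction.
The Rhofield District Court:
  (a) The amount in controversy is $177,500, which meets the USD 20,000 floor, so one alternative holds. The carve-out does not apply: no defendant resides in Rhofield (they reside in Yarhaven, Yarhaven). Met.
  (b) No defendant resides in Rhofield (they reside in Yarhaven, Yarhaven). However, the amount in controversy is USD 177,500, which meets the $153,000 floor, so the 'unless' proviso supplies this condition. Satisfied.
  (c) The plaintiff resides in Orindale, which is not Rhofield — that alternative is enough. Met.
  (d) The claim is a consumer claim, not a property claim, which satisfies one of the alternatives. Met.
  → Every requirement is satisfied — jurisdiction.
The Superior Court of Yarhaven:
  (a) The plaintiff resides in Orindale, which is not Yarhaven. Met.
  (b) Vera Halloran resides in Yarhaven — that alternative is enough. Condition met.
  (c) The claim is a consumer claim, not an employment claim, so this disjunct is met. The exception is not triggered, since the plaintiff resides in Orindale, not Yarhaven. Condition met.
  (d) The contract was executed in Mermont, not Yarhaven; no such written consent has been filed — every alternative fails. However, the amount in controversy is $177,500, which meets the $20,000 floor, so the 'unless' proviso supplies this condition. Condition met.
  → All conditions met; jurisdiction exists.
Courts with jurisdiction: the Casmont High Bench, the Orindale High Bench, the Rhofield District Court, the Superior Court of Yarhaven — 4 in total.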